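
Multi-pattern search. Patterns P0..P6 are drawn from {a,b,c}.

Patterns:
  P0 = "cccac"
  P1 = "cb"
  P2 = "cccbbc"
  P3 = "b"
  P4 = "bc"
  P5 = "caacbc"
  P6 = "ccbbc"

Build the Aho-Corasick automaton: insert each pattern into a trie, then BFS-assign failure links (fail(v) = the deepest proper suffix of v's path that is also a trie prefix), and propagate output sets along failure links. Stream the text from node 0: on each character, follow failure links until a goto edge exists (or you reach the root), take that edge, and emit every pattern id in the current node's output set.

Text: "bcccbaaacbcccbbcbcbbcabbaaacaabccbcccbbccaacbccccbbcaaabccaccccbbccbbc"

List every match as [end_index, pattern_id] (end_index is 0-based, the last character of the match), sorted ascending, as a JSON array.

Build:
Trie nodes:
  n0 'ε': b→10 c→1
  n1 'c': a→12 b→6 c→2
  n2 'cc': b→17 c→3
  n3 'ccc': a→4 b→7
  n4 'ccca': c→5
  n5 'cccac': ·  [P0 ends]
  n6 'cb': ·  [P1 ends]
  n7 'cccb': b→8
  n8 'cccbb': c→9
  n9 'cccbbc': ·  [P2 ends]
  n10 'b': c→11  [P3 ends]
  n11 'bc': ·  [P4 ends]
  n12 'ca': a→13
  n13 'caa': c→14
  n14 'caac': b→15
  n15 'caacb': c→16
  n16 'caacbc': ·  [P5 ends]
  n17 'ccb': b→18
  n18 'ccbb': c→19
  n19 'ccbbc': ·  [P6 ends]

BFS fail/out derivation:
  n1('c'): parent n0 fail=0; on 'c' 0 → fail=0;  out ∅∪∅=∅
  n10('b'): parent n0 fail=0; on 'b' 0 → fail=0;  out {3}∪∅={3}
  n2('cc'): parent n1 fail=0; on 'c' 0 → fail=1;  out ∅∪∅=∅
  n6('cb'): parent n1 fail=0; on 'b' 0 → fail=10;  out {1}∪{3}={1,3}
  n11('bc'): parent n10 fail=0; on 'c' 0 → fail=1;  out {4}∪∅={4}
  n12('ca'): parent n1 fail=0; on 'a' 0 → fail=0;  out ∅∪∅=∅
  n3('ccc'): parent n2 fail=1; on 'c' 1 → fail=2;  out ∅∪∅=∅
  n13('caa'): parent n12 fail=0; on 'a' 0 → fail=0;  out ∅∪∅=∅
  n17('ccb'): parent n2 fail=1; on 'b' 1 → fail=6;  out ∅∪{1,3}={1,3}
  n4('ccca'): parent n3 fail=2; on 'a' 2→1 → fail=12;  out ∅∪∅=∅
  n7('cccb'): parent n3 fail=2; on 'b' 2 → fail=17;  out ∅∪{1,3}={1,3}
  n14('caac'): parent n13 fail=0; on 'c' 0 → fail=1;  out ∅∪∅=∅
  n18('ccbb'): parent n17 fail=6; on 'b' 6→10→0 → fail=10;  out ∅∪{3}={3}
  n5('cccac'): parent n4 fail=12; on 'c' 12→0 → fail=1;  out {0}∪∅={0}
  n8('cccbb'): parent n7 fail=17; on 'b' 17 → fail=18;  out ∅∪{3}={3}
  n15('caacb'): parent n14 fail=1; on 'b' 1 → fail=6;  out ∅∪{1,3}={1,3}
  n19('ccbbc'): parent n18 fail=10; on 'c' 10 → fail=11;  out {6}∪{4}={4,6}
  n9('cccbbc'): parent n8 fail=18; on 'c' 18 → fail=19;  out {2}∪{4,6}={2,4,6}
  n16('caacbc'): parent n15 fail=6; on 'c' 6→10 → fail=11;  out {5}∪{4}={4,5}

Run:
[0] read 'b'  n0⇒n10  → match P3@[0:0]
[1] read 'c'  n10⇒n11  → match P4@[0:1]
[2] read 'c'  n11⇒n2 ·f
[3] read 'c'  n2⇒n3
[4] read 'b'  n3⇒n7  → match P1@[3:4],P3@[4:4]
[5] read 'a'  n7⇒n0 ·f
[6] read 'a'  n0⇒n0
[7] read 'a'  n0⇒n0
[8] read 'c'  n0⇒n1
[9] read 'b'  n1⇒n6  → match P1@[8:9],P3@[9:9]
[10] read 'c'  n6⇒n11 ·f  → match P4@[9:10]
[11] read 'c'  n11⇒n2 ·f
[12] read 'c'  n2⇒n3
[13] read 'b'  n3⇒n7  → match P1@[12:13],P3@[13:13]
[14] read 'b'  n7⇒n8  → match P3@[14:14]
[15] read 'c'  n8⇒n9  → match P2@[10:15],P4@[14:15],P6@[11:15]
[16] read 'b'  n9⇒n6 ·f  → match P1@[15:16],P3@[16:16]
[17] read 'c'  n6⇒n11 ·f  → match P4@[16:17]
[18] read 'b'  n11⇒n6 ·f  → match P1@[17:18],P3@[18:18]
[19] read 'b'  n6⇒n10 ·f  → match P3@[19:19]
[20] read 'c'  n10⇒n11  → match P4@[19:20]
[21] read 'a'  n11⇒n12 ·f
[22] read 'b'  n12⇒n10 ·f  → match P3@[22:22]
[23] read 'b'  n10⇒n10 ·f  → match P3@[23:23]
[24] read 'a'  n10⇒n0 ·f
[25] read 'a'  n0⇒n0
[26] read 'a'  n0⇒n0
[27] read 'c'  n0⇒n1
[28] read 'a'  n1⇒n12
[29] read 'a'  n12⇒n13
[30] read 'b'  n13⇒n10 ·f  → match P3@[30:30]
[31] read 'c'  n10⇒n11  → match P4@[30:31]
[32] read 'c'  n11⇒n2 ·f
[33] read 'b'  n2⇒n17  → match P1@[32:33],P3@[33:33]
[34] read 'c'  n17⇒n11 ·f  → match P4@[33:34]
[35] read 'c'  n11⇒n2 ·f
[36] read 'c'  n2⇒n3
[37] read 'b'  n3⇒n7  → match P1@[36:37],P3@[37:37]
[38] read 'b'  n7⇒n8  → match P3@[38:38]
[39] read 'c'  n8⇒n9  → match P2@[34:39],P4@[38:39],P6@[35:39]
[40] read 'c'  n9⇒n2 ·f
[41] read 'a'  n2⇒n12 ·f
[42] read 'a'  n12⇒n13
[43] read 'c'  n13⇒n14
[44] read 'b'  n14⇒n15  → match P1@[43:44],P3@[44:44]
[45] read 'c'  n15⇒n16  → match P4@[44:45],P5@[40:45]
[46] read 'c'  n16⇒n2 ·f
[47] read 'c'  n2⇒n3
[48] read 'c'  n3⇒n3 ·f
[49] read 'b'  n3⇒n7  → match P1@[48:49],P3@[49:49]
[50] read 'b'  n7⇒n8  → match P3@[50:50]
[51] read 'c'  n8⇒n9  → match P2@[46:51],P4@[50:51],P6@[47:51]
[52] read 'a'  n9⇒n12 ·f
[53] read 'a'  n12⇒n13
[54] read 'a'  n13⇒n0 ·f
[55] read 'b'  n0⇒n10  → match P3@[55:55]
[56] read 'c'  n10⇒n11  → match P4@[55:56]
[57] read 'c'  n11⇒n2 ·f
[58] read 'a'  n2⇒n12 ·f
[59] read 'c'  n12⇒n1 ·f
[60] read 'c'  n1⇒n2
[61] read 'c'  n2⇒n3
[62] read 'c'  n3⇒n3 ·f
[63] read 'b'  n3⇒n7  → match P1@[62:63],P3@[63:63]
[64] read 'b'  n7⇒n8  → match P3@[64:64]
[65] read 'c'  n8⇒n9  → match P2@[60:65],P4@[64:65],P6@[61:65]
[66] read 'c'  n9⇒n2 ·f
[67] read 'b'  n2⇒n17  → match P1@[66:67],P3@[67:67]
[68] read 'b'  n17⇒n18  → match P3@[68:68]
[69] read 'c'  n18⇒n19  → match P4@[68:69],P6@[65:69]

Result: [[0,3],[1,4],[4,1],[4,3],[9,1],[9,3],[10,4],[13,1],[13,3],[14,3],[15,2],[15,4],[15,6],[16,1],[16,3],[17,4],[18,1],[18,3],[19,3],[20,4],[22,3],[23,3],[30,3],[31,4],[33,1],[33,3],[34,4],[37,1],[37,3],[38,3],[39,2],[39,4],[39,6],[44,1],[44,3],[45,4],[45,5],[49,1],[49,3],[50,3],[51,2],[51,4],[51,6],[55,3],[56,4],[63,1],[63,3],[64,3],[65,2],[65,4],[65,6],[67,1],[67,3],[68,3],[69,4],[69,6]]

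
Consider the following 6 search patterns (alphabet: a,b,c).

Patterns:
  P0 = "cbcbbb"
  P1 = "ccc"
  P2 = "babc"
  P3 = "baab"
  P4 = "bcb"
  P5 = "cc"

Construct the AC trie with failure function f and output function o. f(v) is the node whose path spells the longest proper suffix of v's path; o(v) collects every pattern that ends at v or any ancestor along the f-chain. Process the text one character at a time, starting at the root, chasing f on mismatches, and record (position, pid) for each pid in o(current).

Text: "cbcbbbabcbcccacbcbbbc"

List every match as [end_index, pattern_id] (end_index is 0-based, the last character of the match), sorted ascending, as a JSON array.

Construct AC machine:
Trie (insert patterns):
  0='ε' goto b→9 c→1
  1='c' goto b→2 c→7
  2='cb' goto c→3
  3='cbc' goto b→4
  4='cbcb' goto b→5
  5='cbcbb' goto b→6
  6='cbcbbb' goto ·  [P0 ends]
  7='cc' goto c→8  [P5 ends]
  8='ccc' goto ·  [P1 ends]
  9='b' goto a→10 c→15
  10='ba' goto a→13 b→11
  11='bab' goto c→12
  12='babc' goto ·  [P2 ends]
  13='baa' goto b→14
  14='baab' goto ·  [P3 ends]
  15='bc' goto b→16
  16='bcb' goto ·  [P4 ends]

Failure links (BFS by depth):
  fail(1) 'c': from fail(0)=0 chase 'c': 0 ⇒ 0;  out=∅∪out(0)=∅
  fail(9) 'b': from fail(0)=0 chase 'b': 0 ⇒ 0;  out=∅∪out(0)=∅
  fail(2) 'cb': from fail(1)=0 chase 'b': 0 ⇒ 9;  out=∅∪out(9)=∅
  fail(7) 'cc': from fail(1)=0 chase 'c': 0 ⇒ 1;  out={5}∪out(1)={5}
  fail(10) 'ba': from fail(9)=0 chase 'a': 0 ⇒ 0;  out=∅∪out(0)=∅
  fail(15) 'bc': from fail(9)=0 chase 'c': 0 ⇒ 1;  out=∅∪out(1)=∅
  fail(3) 'cbc': from fail(2)=9 chase 'c': 9 ⇒ 15;  out=∅∪out(15)=∅
  fail(8) 'ccc': from fail(7)=1 chase 'c': 1 ⇒ 7;  out={1}∪out(7)={1,5}
  fail(11) 'bab': from fail(10)=0 chase 'b': 0 ⇒ 9;  out=∅∪out(9)=∅
  fail(13) 'baa': from fail(10)=0 chase 'a': 0 ⇒ 0;  out=∅∪out(0)=∅
  fail(16) 'bcb': from fail(15)=1 chase 'b': 1 ⇒ 2;  out={4}∪out(2)={4}
  fail(4) 'cbcb': from fail(3)=15 chase 'b': 15 ⇒ 16;  out=∅∪out(16)={4}
  fail(12) 'babc': from fail(11)=9 chase 'c': 9 ⇒ 15;  out={2}∪out(15)={2}
  fail(14) 'baab': from fail(13)=0 chase 'b': 0 ⇒ 9;  out={3}∪out(9)={3}
  fail(5) 'cbcbb': from fail(4)=16 chase 'b': 16→2→9→0 ⇒ 9;  out=∅∪out(9)=∅
  fail(6) 'cbcbbb': from fail(5)=9 chase 'b': 9→0 ⇒ 9;  out={0}∪out(9)={0}

Text stream:
pos 0 'c': at 1
pos 1 'b': at 2
pos 2 'c': at 3
pos 3 'b': at 4  ** P4@[1:3]
pos 4 'b': at 5
pos 5 'b': at 6  ** P0@[0:5]
pos 6 'a': at 10 (via fail)
pos 7 'b': at 11
pos 8 'c': at 12  ** P2@[5:8]
pos 9 'b': at 16 (via fail)  ** P4@[7:9]
pos 10 'c': at 3 (via fail)
pos 11 'c': at 7 (via fail)  ** P5@[10:11]
pos 12 'c': at 8  ** P1@[10:12],P5@[11:12]
pos 13 'a': at 0 (via fail)
pos 14 'c': at 1
pos 15 'b': at 2
pos 16 'c': at 3
pos 17 'b': at 4  ** P4@[15:17]
pos 18 'b': at 5
pos 19 'b': at 6  ** P0@[14:19]
pos 20 'c': at 15 (via fail)

Matches: [[3,4],[5,0],[8,2],[9,4],[11,5],[12,1],[12,5],[17,4],[19,0]]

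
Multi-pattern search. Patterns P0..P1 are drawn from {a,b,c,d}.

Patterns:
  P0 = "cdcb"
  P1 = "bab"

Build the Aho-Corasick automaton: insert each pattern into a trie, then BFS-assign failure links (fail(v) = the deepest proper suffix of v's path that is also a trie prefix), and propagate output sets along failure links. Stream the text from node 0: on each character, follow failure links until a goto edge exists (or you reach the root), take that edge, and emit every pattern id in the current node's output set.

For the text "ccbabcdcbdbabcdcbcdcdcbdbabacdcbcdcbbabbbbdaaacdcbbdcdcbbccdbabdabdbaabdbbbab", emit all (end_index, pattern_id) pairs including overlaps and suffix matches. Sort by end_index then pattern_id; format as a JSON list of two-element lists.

Build automaton:
Trie nodes:
  0='ε' goto b→5 c→1
  1='c' goto d→2
  2='cd' goto c→3
  3='cdc' goto b→4
  4='cdcb' goto ·  [P0 ends]
  5='b' goto a→6
  6='ba' goto b→7
  7='bab' goto ·  [P1 ends]

BFS fail/out derivation:
  n1('c'): parent n0 fail=0; on 'c' 0 → fail=0;  out ∅∪∅=∅
  n5('b'): parent n0 fail=0; on 'b' 0 → fail=0;  out ∅∪∅=∅
  n2('cd'): parent n1 fail=0; on 'd' 0 → fail=0;  out ∅∪∅=∅
  n6('ba'): parent n5 fail=0; on 'a' 0 → fail=0;  out ∅∪∅=∅
  n3('cdc'): parent n2 fail=0; on 'c' 0 → fail=1;  out ∅∪∅=∅
  n7('bab'): parent n6 fail=0; on 'b' 0 → fail=5;  out {1}∪∅={1}
  n4('cdcb'): parent n3 fail=1; on 'b' 1→0 → fail=5;  out {0}∪∅={0}

Text stream:
i=0 'c': node 0→1
i=1 'c': node 1→1 (fail-walked)
i=2 'b': node 1→5 (fail-walked)
i=3 'a': node 5→6
i=4 'b': node 6→7  → match P1@[2:4]
i=5 'c': node 7→1 (fail-walked)
i=6 'd': node 1→2
i=7 'c': node 2→3
i=8 'b': node 3→4  → match P0@[5:8]
i=9 'd': node 4→0 (fail-walked)
i=10 'b': node 0→5
i=11 'a': node 5→6
i=12 'b': node 6→7  → match P1@[10:12]
i=13 'c': node 7→1 (fail-walked)
i=14 'd': node 1→2
i=15 'c': node 2→3
i=16 'b': node 3→4  → match P0@[13:16]
i=17 'c': node 4→1 (fail-walked)
i=18 'd': node 1→2
i=19 'c': node 2→3
i=20 'd': node 3→2 (fail-walked)
i=21 'c': node 2→3
i=22 'b': node 3→4  → match P0@[19:22]
i=23 'd': node 4→0 (fail-walked)
i=24 'b': node 0→5
i=25 'a': node 5→6
i=26 'b': node 6→7  → match P1@[24:26]
i=27 'a': node 7→6 (fail-walked)
i=28 'c': node 6→1 (fail-walked)
i=29 'd': node 1→2
i=30 'c': node 2→3
i=31 'b': node 3→4  → match P0@[28:31]
i=32 'c': node 4→1 (fail-walked)
i=33 'd': node 1→2
i=34 'c': node 2→3
i=35 'b': node 3→4  → match P0@[32:35]
i=36 'b': node 4→5 (fail-walked)
i=37 'a': node 5→6
i=38 'b': node 6→7  → match P1@[36:38]
i=39 'b': node 7→5 (fail-walked)
i=40 'b': node 5→5 (fail-walked)
i=41 'b': node 5→5 (fail-walked)
i=42 'd': node 5→0 (fail-walked)
i=43 'a': node 0→0
i=44 'a': node 0→0
i=45 'a': node 0→0
i=46 'c': node 0→1
i=47 'd': node 1→2
i=48 'c': node 2→3
i=49 'b': node 3→4  → match P0@[46:49]
i=50 'b': node 4→5 (fail-walked)
i=51 'd': node 5→0 (fail-walked)
i=52 'c': node 0→1
i=53 'd': node 1→2
i=54 'c': node 2→3
i=55 'b': node 3→4  → match P0@[52:55]
i=56 'b': node 4→5 (fail-walked)
i=57 'c': node 5→1 (fail-walked)
i=58 'c': node 1→1 (fail-walked)
i=59 'd': node 1→2
i=60 'b': node 2→5 (fail-walked)
i=61 'a': node 5→6
i=62 'b': node 6→7  → match P1@[60:62]
i=63 'd': node 7→0 (fail-walked)
i=64 'a': node 0→0
i=65 'b': node 0→5
i=66 'd': node 5→0 (fail-walked)
i=67 'b': node 0→5
i=68 'a': node 5→6
i=69 'a': node 6→0 (fail-walked)
i=70 'b': node 0→5
i=71 'd': node 5→0 (fail-walked)
i=72 'b': node 0→5
i=73 'b': node 5→5 (fail-walked)
i=74 'b': node 5→5 (fail-walked)
i=75 'a': node 5→6
i=76 'b': node 6→7  → match P1@[74:76]

Result: [[4,1],[8,0],[12,1],[16,0],[22,0],[26,1],[31,0],[35,0],[38,1],[49,0],[55,0],[62,1],[76,1]]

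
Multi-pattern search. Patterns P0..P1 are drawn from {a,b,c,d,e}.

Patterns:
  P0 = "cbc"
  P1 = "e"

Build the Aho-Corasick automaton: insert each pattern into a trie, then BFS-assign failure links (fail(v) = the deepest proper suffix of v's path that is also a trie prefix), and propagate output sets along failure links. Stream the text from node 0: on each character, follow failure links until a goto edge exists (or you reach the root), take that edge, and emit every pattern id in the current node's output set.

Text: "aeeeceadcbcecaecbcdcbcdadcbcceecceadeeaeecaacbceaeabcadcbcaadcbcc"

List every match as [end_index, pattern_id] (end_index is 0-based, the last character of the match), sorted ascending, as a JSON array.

Construct AC machine:
Trie nodes:
  0='ε' goto c→1 e→4
  1='c' goto b→2
  2='cb' goto c→3
  3='cbc' goto ·  [P0 ends]
  4='e' goto ·  [P1 ends]

Failure links (BFS by depth):
  fail(1) 'c': from fail(0)=0 chase 'c': 0 ⇒ 0;  out=∅∪out(0)=∅
  fail(4) 'e': from fail(0)=0 chase 'e': 0 ⇒ 0;  out={1}∪out(0)={1}
  fail(2) 'cb': from fail(1)=0 chase 'b': 0 ⇒ 0;  out=∅∪out(0)=∅
  fail(3) 'cbc': from fail(2)=0 chase 'c': 0 ⇒ 1;  out={0}∪out(1)={0}

Text stream:
[0] read 'a'  n0⇒n0
[1] read 'e'  n0⇒n4  emit P1@[1:1]
[2] read 'e'  n4⇒n4 (via fail)  emit P1@[2:2]
[3] read 'e'  n4⇒n4 (via fail)  emit P1@[3:3]
[4] read 'c'  n4⇒n1 (via fail)
[5] read 'e'  n1⇒n4 (via fail)  emit P1@[5:5]
[6] read 'a'  n4⇒n0 (via fail)
[7] read 'd'  n0⇒n0
[8] read 'c'  n0⇒n1
[9] read 'b'  n1⇒n2
[10] read 'c'  n2⇒n3  emit P0@[8:10]
[11] read 'e'  n3⇒n4 (via fail)  emit P1@[11:11]
[12] read 'c'  n4⇒n1 (via fail)
[13] read 'a'  n1⇒n0 (via fail)
[14] read 'e'  n0⇒n4  emit P1@[14:14]
[15] read 'c'  n4⇒n1 (via fail)
[16] read 'b'  n1⇒n2
[17] read 'c'  n2⇒n3  emit P0@[15:17]
[18] read 'd'  n3⇒n0 (via fail)
[19] read 'c'  n0⇒n1
[20] read 'b'  n1⇒n2
[21] read 'c'  n2⇒n3  emit P0@[19:21]
[22] read 'd'  n3⇒n0 (via fail)
[23] read 'a'  n0⇒n0
[24] read 'd'  n0⇒n0
[25] read 'c'  n0⇒n1
[26] read 'b'  n1⇒n2
[27] read 'c'  n2⇒n3  emit P0@[25:27]
[28] read 'c'  n3⇒n1 (via fail)
[29] read 'e'  n1⇒n4 (via fail)  emit P1@[29:29]
[30] read 'e'  n4⇒n4 (via fail)  emit P1@[30:30]
[31] read 'c'  n4⇒n1 (via fail)
[32] read 'c'  n1⇒n1 (via fail)
[33] read 'e'  n1⇒n4 (via fail)  emit P1@[33:33]
[34] read 'a'  n4⇒n0 (via fail)
[35] read 'd'  n0⇒n0
[36] read 'e'  n0⇒n4  emit P1@[36:36]
[37] read 'e'  n4⇒n4 (via fail)  emit P1@[37:37]
[38] read 'a'  n4⇒n0 (via fail)
[39] read 'e'  n0⇒n4  emit P1@[39:39]
[40] read 'e'  n4⇒n4 (via fail)  emit P1@[40:40]
[41] read 'c'  n4⇒n1 (via fail)
[42] read 'a'  n1⇒n0 (via fail)
[43] read 'a'  n0⇒n0
[44] read 'c'  n0⇒n1
[45] read 'b'  n1⇒n2
[46] read 'c'  n2⇒n3  emit P0@[44:46]
[47] read 'e'  n3⇒n4 (via fail)  emit P1@[47:47]
[48] read 'a'  n4⇒n0 (via fail)
[49] read 'e'  n0⇒n4  emit P1@[49:49]
[50] read 'a'  n4⇒n0 (via fail)
[51] read 'b'  n0⇒n0
[52] read 'c'  n0⇒n1
[53] read 'a'  n1⇒n0 (via fail)
[54] read 'd'  n0⇒n0
[55] read 'c'  n0⇒n1
[56] read 'b'  n1⇒n2
[57] read 'c'  n2⇒n3  emit P0@[55:57]
[58] read 'a'  n3⇒n0 (via fail)
[59] read 'a'  n0⇒n0
[60] read 'd'  n0⇒n0
[61] read 'c'  n0⇒n1
[62] read 'b'  n1⇒n2
[63] read 'c'  n2⇒n3  emit P0@[61:63]
[64] read 'c'  n3⇒n1 (via fail)

Matches: [[1,1],[2,1],[3,1],[5,1],[10,0],[11,1],[14,1],[17,0],[21,0],[27,0],[29,1],[30,1],[33,1],[36,1],[37,1],[39,1],[40,1],[46,0],[47,1],[49,1],[57,0],[63,0]]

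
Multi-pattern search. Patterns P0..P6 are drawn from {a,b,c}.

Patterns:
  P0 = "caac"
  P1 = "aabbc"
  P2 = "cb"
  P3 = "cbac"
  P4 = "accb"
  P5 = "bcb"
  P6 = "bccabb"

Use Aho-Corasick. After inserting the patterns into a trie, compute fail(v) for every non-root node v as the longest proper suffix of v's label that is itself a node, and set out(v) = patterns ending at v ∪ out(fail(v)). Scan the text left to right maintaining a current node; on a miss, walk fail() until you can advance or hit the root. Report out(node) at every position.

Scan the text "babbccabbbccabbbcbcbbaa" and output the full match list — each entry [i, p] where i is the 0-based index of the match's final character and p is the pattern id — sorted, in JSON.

Build:
Trie nodes:
  0='ε' goto a→5 b→16 c→1
  1='c' goto a→2 b→10
  2='ca' goto a→3
  3='caa' goto c→4
  4='caac' goto ·  ←P0
  5='a' goto a→6 c→13
  6='aa' goto b→7
  7='aab' goto b→8
  8='aabb' goto c→9
  9='aabbc' goto ·  ←P1
  10='cb' goto a→11  ←P2
  11='cba' goto c→12
  12='cbac' goto ·  ←P3
  13='ac' goto c→14
  14='acc' goto b→15
  15='accb' goto ·  ←P4
  16='b' goto c→17
  17='bc' goto b→18 c→19
  18='bcb' goto ·  ←P5
  19='bcc' goto a→20
  20='bcca' goto b→21
  21='bccab' goto b→22
  22='bccabb' goto ·  ←P6

Failure links (BFS by depth):
  n1('c'): parent n0 fail=0; on 'c' 0 → fail=0;  out ∅∪∅=∅
  n5('a'): parent n0 fail=0; on 'a' 0 → fail=0;  out ∅∪∅=∅
  n16('b'): parent n0 fail=0; on 'b' 0 → fail=0;  out ∅∪∅=∅
  n2('ca'): parent n1 fail=0; on 'a' 0 → fail=5;  out ∅∪∅=∅
  n6('aa'): parent n5 fail=0; on 'a' 0 → fail=5;  out ∅∪∅=∅
  n10('cb'): parent n1 fail=0; on 'b' 0 → fail=16;  out {2}∪∅={2}
  n13('ac'): parent n5 fail=0; on 'c' 0 → fail=1;  out ∅∪∅=∅
  n17('bc'): parent n16 fail=0; on 'c' 0 → fail=1;  out ∅∪∅=∅
  n3('caa'): parent n2 fail=5; on 'a' 5 → fail=6;  out ∅∪∅=∅
  n7('aab'): parent n6 fail=5; on 'b' 5→0 → fail=16;  out ∅∪∅=∅
  n11('cba'): parent n10 fail=16; on 'a' 16→0 → fail=5;  out ∅∪∅=∅
  n14('acc'): parent n13 fail=1; on 'c' 1→0 → fail=1;  out ∅∪∅=∅
  n18('bcb'): parent n17 fail=1; on 'b' 1 → fail=10;  out {5}∪{2}={2,5}
  n19('bcc'): parent n17 fail=1; on 'c' 1→0 → fail=1;  out ∅∪∅=∅
  n4('caac'): parent n3 fail=6; on 'c' 6→5 → fail=13;  out {0}∪∅={0}
  n8('aabb'): parent n7 fail=16; on 'b' 16→0 → fail=16;  out ∅∪∅=∅
  n12('cbac'): parent n11 fail=5; on 'c' 5 → fail=13;  out {3}∪∅={3}
  n15('accb'): parent n14 fail=1; on 'b' 1 → fail=10;  out {4}∪{2}={2,4}
  n20('bcca'): parent n19 fail=1; on 'a' 1 → fail=2;  out ∅∪∅=∅
  n9('aabbc'): parent n8 fail=16; on 'c' 16 → fail=17;  out {1}∪∅={1}
  n21('bccab'): parent n20 fail=2; on 'b' 2→5→0 → fail=16;  out ∅∪∅=∅
  n22('bccabb'): parent n21 fail=16; on 'b' 16→0 → fail=16;  out {6}∪∅={6}

Scan:
pos 0 'b': at 16
pos 1 'a': at 5 (via fail)
pos 2 'b': at 16 (via fail)
pos 3 'b': at 16 (via fail)
pos 4 'c': at 17
pos 5 'c': at 19
pos 6 'a': at 20
pos 7 'b': at 21
pos 8 'b': at 22  emit P6@[3:8]
pos 9 'b': at 16 (via fail)
pos 10 'c': at 17
pos 11 'c': at 19
pos 12 'a': at 20
pos 13 'b': at 21
pos 14 'b': at 22  emit P6@[9:14]
pos 15 'b': at 16 (via fail)
pos 16 'c': at 17
pos 17 'b': at 18  emit P2@[16:17],P5@[15:17]
pos 18 'c': at 17 (via fail)
pos 19 'b': at 18  emit P2@[18:19],P5@[17:19]
pos 20 'b': at 16 (via fail)
pos 21 'a': at 5 (via fail)
pos 22 'a': at 6

Matches: [[8,6],[14,6],[17,2],[17,5],[19,2],[19,5]]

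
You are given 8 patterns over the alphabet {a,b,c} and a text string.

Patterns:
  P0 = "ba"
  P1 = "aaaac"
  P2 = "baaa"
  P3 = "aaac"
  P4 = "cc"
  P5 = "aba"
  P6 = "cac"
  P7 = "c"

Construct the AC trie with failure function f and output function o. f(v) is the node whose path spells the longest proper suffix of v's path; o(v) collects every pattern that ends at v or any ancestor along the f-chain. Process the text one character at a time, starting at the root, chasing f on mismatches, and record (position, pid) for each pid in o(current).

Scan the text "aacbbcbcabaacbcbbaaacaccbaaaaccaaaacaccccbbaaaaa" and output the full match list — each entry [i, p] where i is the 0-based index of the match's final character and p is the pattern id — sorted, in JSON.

Build:
Trie nodes:
  0='ε' goto a→3 b→1 c→11
  1='b' goto a→2
  2='ba' goto a→8  [P0 ends]
  3='a' goto a→4 b→13
  4='aa' goto a→5
  5='aaa' goto a→6 c→10
  6='aaaa' goto c→7
  7='aaaac' goto ·  [P1 ends]
  8='baa' goto a→9
  9='baaa' goto ·  [P2 ends]
  10='aaac' goto ·  [P3 ends]
  11='c' goto a→15 c→12  [P7 ends]
  12='cc' goto ·  [P4 ends]
  13='ab' goto a→14
  14='aba' goto ·  [P5 ends]
  15='ca' goto c→16
  16='cac' goto ·  [P6 ends]

BFS fail/out derivation:
  n1('b'): parent n0 fail=0; on 'b' 0 → fail=0;  out ∅∪∅=∅
  n3('a'): parent n0 fail=0; on 'a' 0 → fail=0;  out ∅∪∅=∅
  n11('c'): parent n0 fail=0; on 'c' 0 → fail=0;  out {7}∪∅={7}
  n2('ba'): parent n1 fail=0; on 'a' 0 → fail=3;  out {0}∪∅={0}
  n4('aa'): parent n3 fail=0; on 'a' 0 → fail=3;  out ∅∪∅=∅
  n12('cc'): parent n11 fail=0; on 'c' 0 → fail=11;  out {4}∪{7}={4,7}
  n13('ab'): parent n3 fail=0; on 'b' 0 → fail=1;  out ∅∪∅=∅
  n15('ca'): parent n11 fail=0; on 'a' 0 → fail=3;  out ∅∪∅=∅
  n5('aaa'): parent n4 fail=3; on 'a' 3 → fail=4;  out ∅∪∅=∅
  n8('baa'): parent n2 fail=3; on 'a' 3 → fail=4;  out ∅∪∅=∅
  n14('aba'): parent n13 fail=1; on 'a' 1 → fail=2;  out {5}∪{0}={0,5}
  n16('cac'): parent n15 fail=3; on 'c' 3→0 → fail=11;  out {6}∪{7}={6,7}
  n6('aaaa'): parent n5 fail=4; on 'a' 4 → fail=5;  out ∅∪∅=∅
  n9('baaa'): parent n8 fail=4; on 'a' 4 → fail=5;  out {2}∪∅={2}
  n10('aaac'): parent n5 fail=4; on 'c' 4→3→0 → fail=11;  out {3}∪{7}={3,7}
  n7('aaaac'): parent n6 fail=5; on 'c' 5 → fail=10;  out {1}∪{3,7}={1,3,7}

Text stream:
pos 0 'a': at 3
pos 1 'a': at 4
pos 2 'c': at 11 ·f  emit P7@[2:2]
pos 3 'b': at 1 ·f
pos 4 'b': at 1 ·f
pos 5 'c': at 11 ·f  emit P7@[5:5]
pos 6 'b': at 1 ·f
pos 7 'c': at 11 ·f  emit P7@[7:7]
pos 8 'a': at 15
pos 9 'b': at 13 ·f
pos 10 'a': at 14  emit P0@[9:10],P5@[8:10]
pos 11 'a': at 8 ·f
pos 12 'c': at 11 ·f  emit P7@[12:12]
pos 13 'b': at 1 ·f
pos 14 'c': at 11 ·f  emit P7@[14:14]
pos 15 'b': at 1 ·f
pos 16 'b': at 1 ·f
pos 17 'a': at 2  emit P0@[16:17]
pos 18 'a': at 8
pos 19 'a': at 9  emit P2@[16:19]
pos 20 'c': at 10 ·f  emit P3@[17:20],P7@[20:20]
pos 21 'a': at 15 ·f
pos 22 'c': at 16  emit P6@[20:22],P7@[22:22]
pos 23 'c': at 12 ·f  emit P4@[22:23],P7@[23:23]
pos 24 'b': at 1 ·f
pos 25 'a': at 2  emit P0@[24:25]
pos 26 'a': at 8
pos 27 'a': at 9  emit P2@[24:27]
pos 28 'a': at 6 ·f
pos 29 'c': at 7  emit P1@[25:29],P3@[26:29],P7@[29:29]
pos 30 'c': at 12 ·f  emit P4@[29:30],P7@[30:30]
pos 31 'a': at 15 ·f
pos 32 'a': at 4 ·f
pos 33 'a': at 5
pos 34 'a': at 6
pos 35 'c': at 7  emit P1@[31:35],P3@[32:35],P7@[35:35]
pos 36 'a': at 15 ·f
pos 37 'c': at 16  emit P6@[35:37],P7@[37:37]
pos 38 'c': at 12 ·f  emit P4@[37:38],P7@[38:38]
pos 39 'c': at 12 ·f  emit P4@[38:39],P7@[39:39]
pos 40 'c': at 12 ·f  emit P4@[39:40],P7@[40:40]
pos 41 'b': at 1 ·f
pos 42 'b': at 1 ·f
pos 43 'a': at 2  emit P0@[42:43]
pos 44 'a': at 8
pos 45 'a': at 9  emit P2@[42:45]
pos 46 'a': at 6 ·f
pos 47 'a': at 6 ·f

Result: [[2,7],[5,7],[7,7],[10,0],[10,5],[12,7],[14,7],[17,0],[19,2],[20,3],[20,7],[22,6],[22,7],[23,4],[23,7],[25,0],[27,2],[29,1],[29,3],[29,7],[30,4],[30,7],[35,1],[35,3],[35,7],[37,6],[37,7],[38,4],[38,7],[39,4],[39,7],[40,4],[40,7],[43,0],[45,2]]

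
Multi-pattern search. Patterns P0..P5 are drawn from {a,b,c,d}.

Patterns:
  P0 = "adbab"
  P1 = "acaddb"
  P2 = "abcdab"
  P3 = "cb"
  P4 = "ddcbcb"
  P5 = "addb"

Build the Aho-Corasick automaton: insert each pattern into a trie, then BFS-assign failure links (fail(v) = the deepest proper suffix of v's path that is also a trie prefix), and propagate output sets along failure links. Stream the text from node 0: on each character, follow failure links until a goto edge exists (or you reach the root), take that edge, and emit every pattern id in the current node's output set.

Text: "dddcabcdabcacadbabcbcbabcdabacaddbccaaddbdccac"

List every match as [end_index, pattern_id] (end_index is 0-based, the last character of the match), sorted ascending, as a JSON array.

Construct AC machine:
Trie (insert patterns):
  n0 'ε': a→1 c→16 d→18
  n1 'a': b→11 c→6 d→2
  n2 'ad': b→3 d→24
  n3 'adb': a→4
  n4 'adba': b→5
  n5 'adbab': ·  [P0 ends]
  n6 'ac': a→7
  n7 'aca': d→8
  n8 'acad': d→9
  n9 'acadd': b→10
  n10 'acaddb': ·  [P1 ends]
  n11 'ab': c→12
  n12 'abc': d→13
  n13 'abcd': a→14
  n14 'abcda': b→15
  n15 'abcdab': ·  [P2 ends]
  n16 'c': b→17
  n17 'cb': ·  [P3 ends]
  n18 'd': d→19
  n19 'dd': c→20
  n20 'ddc': b→21
  n21 'ddcb': c→22
  n22 'ddcbc': b→23
  n23 'ddcbcb': ·  [P4 ends]
  n24 'add': b→25
  n25 'addb': ·  [P5 ends]

Failure links (BFS by depth):
  n1('a'): parent n0 fail=0; on 'a' 0 → fail=0;  out ∅∪∅=∅
  n16('c'): parent n0 fail=0; on 'c' 0 → fail=0;  out ∅∪∅=∅
  n18('d'): parent n0 fail=0; on 'd' 0 → fail=0;  out ∅∪∅=∅
  n2('ad'): parent n1 fail=0; on 'd' 0 → fail=18;  out ∅∪∅=∅
  n6('ac'): parent n1 fail=0; on 'c' 0 → fail=16;  out ∅∪∅=∅
  n11('ab'): parent n1 fail=0; on 'b' 0 → fail=0;  out ∅∪∅=∅
  n17('cb'): parent n16 fail=0; on 'b' 0 → fail=0;  out {3}∪∅={3}
  n19('dd'): parent n18 fail=0; on 'd' 0 → fail=18;  out ∅∪∅=∅
  n3('adb'): parent n2 fail=18; on 'b' 18→0 → fail=0;  out ∅∪∅=∅
  n7('aca'): parent n6 fail=16; on 'a' 16→0 → fail=1;  out ∅∪∅=∅
  n12('abc'): parent n11 fail=0; on 'c' 0 → fail=16;  out ∅∪∅=∅
  n20('ddc'): parent n19 fail=18; on 'c' 18→0 → fail=16;  out ∅∪∅=∅
  n24('add'): parent n2 fail=18; on 'd' 18 → fail=19;  out ∅∪∅=∅
  n4('adba'): parent n3 fail=0; on 'a' 0 → fail=1;  out ∅∪∅=∅
  n8('acad'): parent n7 fail=1; on 'd' 1 → fail=2;  out ∅∪∅=∅
  n13('abcd'): parent n12 fail=16; on 'd' 16→0 → fail=18;  out ∅∪∅=∅
  n21('ddcb'): parent n20 fail=16; on 'b' 16 → fail=17;  out ∅∪{3}={3}
  n25('addb'): parent n24 fail=19; on 'b' 19→18→0 → fail=0;  out {5}∪∅={5}
  n5('adbab'): parent n4 fail=1; on 'b' 1 → fail=11;  out {0}∪∅={0}
  n9('acadd'): parent n8 fail=2; on 'd' 2 → fail=24;  out ∅∪∅=∅
  n14('abcda'): parent n13 fail=18; on 'a' 18→0 → fail=1;  out ∅∪∅=∅
  n22('ddcbc'): parent n21 fail=17; on 'c' 17→0 → fail=16;  out ∅∪∅=∅
  n10('acaddb'): parent n9 fail=24; on 'b' 24 → fail=25;  out {1}∪{5}={1,5}
  n15('abcdab'): parent n14 fail=1; on 'b' 1 → fail=11;  out {2}∪∅={2}
  n23('ddcbcb'): parent n22 fail=16; on 'b' 16 → fail=17;  out {4}∪{3}={3,4}

Run:
i=0 'd': node 0→18
i=1 'd': node 18→19
i=2 'd': node 19→19 ·f
i=3 'c': node 19→20
i=4 'a': node 20→1 ·f
i=5 'b': node 1→11
i=6 'c': node 11→12
i=7 'd': node 12→13
i=8 'a': node 13→14
i=9 'b': node 14→15  emit P2@[4:9]
i=10 'c': node 15→12 ·f
i=11 'a': node 12→1 ·f
i=12 'c': node 1→6
i=13 'a': node 6→7
i=14 'd': node 7→8
i=15 'b': node 8→3 ·f
i=16 'a': node 3→4
i=17 'b': node 4→5  emit P0@[13:17]
i=18 'c': node 5→12 ·f
i=19 'b': node 12→17 ·f  emit P3@[18:19]
i=20 'c': node 17→16 ·f
i=21 'b': node 16→17  emit P3@[20:21]
i=22 'a': node 17→1 ·f
i=23 'b': node 1→11
i=24 'c': node 11→12
i=25 'd': node 12→13
i=26 'a': node 13→14
i=27 'b': node 14→15  emit P2@[22:27]
i=28 'a': node 15→1 ·f
i=29 'c': node 1→6
i=30 'a': node 6→7
i=31 'd': node 7→8
i=32 'd': node 8→9
i=33 'b': node 9→10  emit P1@[28:33],P5@[30:33]
i=34 'c': node 10→16 ·f
i=35 'c': node 16→16 ·f
i=36 'a': node 16→1 ·f
i=37 'a': node 1→1 ·f
i=38 'd': node 1→2
i=39 'd': node 2→24
i=40 'b': node 24→25  emit P5@[37:40]
i=41 'd': node 25→18 ·f
i=42 'c': node 18→16 ·f
i=43 'c': node 16→16 ·f
i=44 'a': node 16→1 ·f
i=45 'c': node 1→6

All matches (sorted): [[9,2],[17,0],[19,3],[21,3],[27,2],[33,1],[33,5],[40,5]]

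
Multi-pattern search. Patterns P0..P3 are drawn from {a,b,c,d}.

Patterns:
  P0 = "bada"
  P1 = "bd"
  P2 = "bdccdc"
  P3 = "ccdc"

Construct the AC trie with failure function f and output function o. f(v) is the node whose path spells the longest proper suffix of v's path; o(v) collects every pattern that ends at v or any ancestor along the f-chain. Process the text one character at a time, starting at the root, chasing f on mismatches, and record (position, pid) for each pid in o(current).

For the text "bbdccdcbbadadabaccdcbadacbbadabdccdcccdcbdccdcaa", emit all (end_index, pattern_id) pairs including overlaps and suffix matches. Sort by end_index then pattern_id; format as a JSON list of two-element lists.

Build:
Trie nodes:
  n0 'ε': b→1 c→10
  n1 'b': a→2 d→5
  n2 'ba': d→3
  n3 'bad': a→4
  n4 'bada': ·  [P0 ends]
  n5 'bd': c→6  [P1 ends]
  n6 'bdc': c→7
  n7 'bdcc': d→8
  n8 'bdccd': c→9
  n9 'bdccdc': ·  [P2 ends]
  n10 'c': c→11
  n11 'cc': d→12
  n12 'ccd': c→13
  n13 'ccdc': ·  [P3 ends]

BFS fail/out derivation:
  fail(1) 'b': from fail(0)=0 chase 'b': 0 ⇒ 0;  out=∅∪out(0)=∅
  fail(10) 'c': from fail(0)=0 chase 'c': 0 ⇒ 0;  out=∅∪out(0)=∅
  fail(2) 'ba': from fail(1)=0 chase 'a': 0 ⇒ 0;  out=∅∪out(0)=∅
  fail(5) 'bd': from fail(1)=0 chase 'd': 0 ⇒ 0;  out={1}∪out(0)={1}
  fail(11) 'cc': from fail(10)=0 chase 'c': 0 ⇒ 10;  out=∅∪out(10)=∅
  fail(3) 'bad': from fail(2)=0 chase 'd': 0 ⇒ 0;  out=∅∪out(0)=∅
  fail(6) 'bdc': from fail(5)=0 chase 'c': 0 ⇒ 10;  out=∅∪out(10)=∅
  fail(12) 'ccd': from fail(11)=10 chase 'd': 10→0 ⇒ 0;  out=∅∪out(0)=∅
  fail(4) 'bada': from fail(3)=0 chase 'a': 0 ⇒ 0;  out={0}∪out(0)={0}
  fail(7) 'bdcc': from fail(6)=10 chase 'c': 10 ⇒ 11;  out=∅∪out(11)=∅
  fail(13) 'ccdc': from fail(12)=0 chase 'c': 0 ⇒ 10;  out={3}∪out(10)={3}
  fail(8) 'bdccd': from fail(7)=11 chase 'd': 11 ⇒ 12;  out=∅∪out(12)=∅
  fail(9) 'bdccdc': from fail(8)=12 chase 'c': 12 ⇒ 13;  out={2}∪out(13)={2,3}

Run:
pos 0 'b': at 1
pos 1 'b': at 1 (fail-walked)
pos 2 'd': at 5  → match P1@[1:2]
pos 3 'c': at 6
pos 4 'c': at 7
pos 5 'd': at 8
pos 6 'c': at 9  → match P2@[1:6],P3@[3:6]
pos 7 'b': at 1 (fail-walked)
pos 8 'b': at 1 (fail-walked)
pos 9 'a': at 2
pos 10 'd': at 3
pos 11 'a': at 4  → match P0@[8:11]
pos 12 'd': at 0 (fail-walked)
pos 13 'a': at 0
pos 14 'b': at 1
pos 15 'a': at 2
pos 16 'c': at 10 (fail-walked)
pos 17 'c': at 11
pos 18 'd': at 12
pos 19 'c': at 13  → match P3@[16:19]
pos 20 'b': at 1 (fail-walked)
pos 21 'a': at 2
pos 22 'd': at 3
pos 23 'a': at 4  → match P0@[20:23]
pos 24 'c': at 10 (fail-walked)
pos 25 'b': at 1 (fail-walked)
pos 26 'b': at 1 (fail-walked)
pos 27 'a': at 2
pos 28 'd': at 3
pos 29 'a': at 4  → match P0@[26:29]
pos 30 'b': at 1 (fail-walked)
pos 31 'd': at 5  → match P1@[30:31]
pos 32 'c': at 6
pos 33 'c': at 7
pos 34 'd': at 8
pos 35 'c': at 9  → match P2@[30:35],P3@[32:35]
pos 36 'c': at 11 (fail-walked)
pos 37 'c': at 11 (fail-walked)
pos 38 'd': at 12
pos 39 'c': at 13  → match P3@[36:39]
pos 40 'b': at 1 (fail-walked)
pos 41 'd': at 5  → match P1@[40:41]
pos 42 'c': at 6
pos 43 'c': at 7
pos 44 'd': at 8
pos 45 'c': at 9  → match P2@[40:45],P3@[42:45]
pos 46 'a': at 0 (fail-walked)
pos 47 'a': at 0

Result: [[2,1],[6,2],[6,3],[11,0],[19,3],[23,0],[29,0],[31,1],[35,2],[35,3],[39,3],[41,1],[45,2],[45,3]]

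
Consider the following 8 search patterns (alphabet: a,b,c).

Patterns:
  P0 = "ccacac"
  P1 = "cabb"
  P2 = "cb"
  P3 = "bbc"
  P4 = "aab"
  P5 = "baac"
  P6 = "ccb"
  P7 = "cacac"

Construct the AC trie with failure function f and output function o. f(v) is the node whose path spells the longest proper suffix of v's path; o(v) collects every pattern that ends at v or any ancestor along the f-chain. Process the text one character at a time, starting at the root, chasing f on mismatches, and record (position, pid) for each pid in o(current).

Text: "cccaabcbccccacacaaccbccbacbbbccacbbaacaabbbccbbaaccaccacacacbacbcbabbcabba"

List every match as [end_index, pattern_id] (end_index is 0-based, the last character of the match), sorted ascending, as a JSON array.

Build:
Trie nodes:
  0='ε' goto a→14 b→11 c→1
  1='c' goto a→7 b→10 c→2
  2='cc' goto a→3 b→20
  3='cca' goto c→4
  4='ccac' goto a→5
  5='ccaca' goto c→6
  6='ccacac' goto ·  ←P0
  7='ca' goto b→8 c→21
  8='cab' goto b→9
  9='cabb' goto ·  ←P1
  10='cb' goto ·  ←P2
  11='b' goto a→17 b→12
  12='bb' goto c→13
  13='bbc' goto ·  ←P3
  14='a' goto a→15
  15='aa' goto b→16
  16='aab' goto ·  ←P4
  17='ba' goto a→18
  18='baa' goto c→19
  19='baac' goto ·  ←P5
  20='ccb' goto ·  ←P6
  21='cac' goto a→22
  22='caca' goto c→23
  23='cacac' goto ·  ←P7

Failure links (BFS by depth):
  n1('c'): parent n0 fail=0; on 'c' 0 → fail=0;  out ∅∪∅=∅
  n11('b'): parent n0 fail=0; on 'b' 0 → fail=0;  out ∅∪∅=∅
  n14('a'): parent n0 fail=0; on 'a' 0 → fail=0;  out ∅∪∅=∅
  n2('cc'): parent n1 fail=0; on 'c' 0 → fail=1;  out ∅∪∅=∅
  n7('ca'): parent n1 fail=0; on 'a' 0 → fail=14;  out ∅∪∅=∅
  n10('cb'): parent n1 fail=0; on 'b' 0 → fail=11;  out {2}∪∅={2}
  n12('bb'): parent n11 fail=0; on 'b' 0 → fail=11;  out ∅∪∅=∅
  n15('aa'): parent n14 fail=0; on 'a' 0 → fail=14;  out ∅∪∅=∅
  n17('ba'): parent n11 fail=0; on 'a' 0 → fail=14;  out ∅∪∅=∅
  n3('cca'): parent n2 fail=1; on 'a' 1 → fail=7;  out ∅∪∅=∅
  n8('cab'): parent n7 fail=14; on 'b' 14→0 → fail=11;  out ∅∪∅=∅
  n13('bbc'): parent n12 fail=11; on 'c' 11→0 → fail=1;  out {3}∪∅={3}
  n16('aab'): parent n15 fail=14; on 'b' 14→0 → fail=11;  out {4}∪∅={4}
  n18('baa'): parent n17 fail=14; on 'a' 14 → fail=15;  out ∅∪∅=∅
  n20('ccb'): parent n2 fail=1; on 'b' 1 → fail=10;  out {6}∪{2}={2,6}
  n21('cac'): parent n7 fail=14; on 'c' 14→0 → fail=1;  out ∅∪∅=∅
  n4('ccac'): parent n3 fail=7; on 'c' 7 → fail=21;  out ∅∪∅=∅
  n9('cabb'): parent n8 fail=11; on 'b' 11 → fail=12;  out {1}∪∅={1}
  n19('baac'): parent n18 fail=15; on 'c' 15→14→0 → fail=1;  out {5}∪∅={5}
  n22('caca'): parent n21 fail=1; on 'a' 1 → fail=7;  out ∅∪∅=∅
  n5('ccaca'): parent n4 fail=21; on 'a' 21 → fail=22;  out ∅∪∅=∅
  n23('cacac'): parent n22 fail=7; on 'c' 7 → fail=21;  out {7}∪∅={7}
  n6('ccacac'): parent n5 fail=22; on 'c' 22 → fail=23;  out {0}∪{7}={0,7}

Text stream:
[0] read 'c'  n0⇒n1
[1] read 'c'  n1⇒n2
[2] read 'c'  n2⇒n2 ·f
[3] read 'a'  n2⇒n3
[4] read 'a'  n3⇒n15 ·f
[5] read 'b'  n15⇒n16  ** P4@[3:5]
[6] read 'c'  n16⇒n1 ·f
[7] read 'b'  n1⇒n10  ** P2@[6:7]
[8] read 'c'  n10⇒n1 ·f
[9] read 'c'  n1⇒n2
[10] read 'c'  n2⇒n2 ·f
[11] read 'c'  n2⇒n2 ·f
[12] read 'a'  n2⇒n3
[13] read 'c'  n3⇒n4
[14] read 'a'  n4⇒n5
[15] read 'c'  n5⇒n6  ** P0@[10:15],P7@[11:15]
[16] read 'a'  n6⇒n22 ·f
[17] read 'a'  n22⇒n15 ·f
[18] read 'c'  n15⇒n1 ·f
[19] read 'c'  n1⇒n2
[20] read 'b'  n2⇒n20  ** P2@[19:20],P6@[18:20]
[21] read 'c'  n20⇒n1 ·f
[22] read 'c'  n1⇒n2
[23] read 'b'  n2⇒n20  ** P2@[22:23],P6@[21:23]
[24] read 'a'  n20⇒n17 ·f
[25] read 'c'  n17⇒n1 ·f
[26] read 'b'  n1⇒n10  ** P2@[25:26]
[27] read 'b'  n10⇒n12 ·f
[28] read 'b'  n12⇒n12 ·f
[29] read 'c'  n12⇒n13  ** P3@[27:29]
[30] read 'c'  n13⇒n2 ·f
[31] read 'a'  n2⇒n3
[32] read 'c'  n3⇒n4
[33] read 'b'  n4⇒n10 ·f  ** P2@[32:33]
[34] read 'b'  n10⇒n12 ·f
[35] read 'a'  n12⇒n17 ·f
[36] read 'a'  n17⇒n18
[37] read 'c'  n18⇒n19  ** P5@[34:37]
[38] read 'a'  n19⇒n7 ·f
[39] read 'a'  n7⇒n15 ·f
[40] read 'b'  n15⇒n16  ** P4@[38:40]
[41] read 'b'  n16⇒n12 ·f
[42] read 'b'  n12⇒n12 ·f
[43] read 'c'  n12⇒n13  ** P3@[41:43]
[44] read 'c'  n13⇒n2 ·f
[45] read 'b'  n2⇒n20  ** P2@[44:45],P6@[43:45]
[46] read 'b'  n20⇒n12 ·f
[47] read 'a'  n12⇒n17 ·f
[48] read 'a'  n17⇒n18
[49] read 'c'  n18⇒n19  ** P5@[46:49]
[50] read 'c'  n19⇒n2 ·f
[51] read 'a'  n2⇒n3
[52] read 'c'  n3⇒n4
[53] read 'c'  n4⇒n2 ·f
[54] read 'a'  n2⇒n3
[55] read 'c'  n3⇒n4
[56] read 'a'  n4⇒n5
[57] read 'c'  n5⇒n6  ** P0@[52:57],P7@[53:57]
[58] read 'a'  n6⇒n22 ·f
[59] read 'c'  n22⇒n23  ** P7@[55:59]
[60] read 'b'  n23⇒n10 ·f  ** P2@[59:60]
[61] read 'a'  n10⇒n17 ·f
[62] read 'c'  n17⇒n1 ·f
[63] read 'b'  n1⇒n10  ** P2@[62:63]
[64] read 'c'  n10⇒n1 ·f
[65] read 'b'  n1⇒n10  ** P2@[64:65]
[66] read 'a'  n10⇒n17 ·f
[67] read 'b'  n17⇒n11 ·f
[68] read 'b'  n11⇒n12
[69] read 'c'  n12⇒n13  ** P3@[67:69]
[70] read 'a'  n13⇒n7 ·f
[71] read 'b'  n7⇒n8
[72] read 'b'  n8⇒n9  ** P1@[69:72]
[73] read 'a'  n9⇒n17 ·f

Matches: [[5,4],[7,2],[15,0],[15,7],[20,2],[20,6],[23,2],[23,6],[26,2],[29,3],[33,2],[37,5],[40,4],[43,3],[45,2],[45,6],[49,5],[57,0],[57,7],[59,7],[60,2],[63,2],[65,2],[69,3],[72,1]]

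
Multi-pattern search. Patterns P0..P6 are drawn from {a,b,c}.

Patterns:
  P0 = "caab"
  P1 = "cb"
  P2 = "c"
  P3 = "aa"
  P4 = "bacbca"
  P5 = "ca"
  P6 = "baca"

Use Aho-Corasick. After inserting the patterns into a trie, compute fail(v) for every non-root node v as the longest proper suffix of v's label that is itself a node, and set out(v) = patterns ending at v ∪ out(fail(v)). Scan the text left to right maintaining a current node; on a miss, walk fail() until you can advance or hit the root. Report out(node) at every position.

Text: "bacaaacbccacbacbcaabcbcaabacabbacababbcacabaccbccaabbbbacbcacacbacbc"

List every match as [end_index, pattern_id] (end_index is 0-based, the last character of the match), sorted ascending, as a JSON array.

Build:
Trie nodes:
  0='ε' goto a→6 b→8 c→1
  1='c' goto a→2 b→5  ←P2
  2='ca' goto a→3  ←P5
  3='caa' goto b→4
  4='caab' goto ·  ←P0
  5='cb' goto ·  ←P1
  6='a' goto a→7
  7='aa' goto ·  ←P3
  8='b' goto a→9
  9='ba' goto c→10
  10='bac' goto a→14 b→11
  11='bacb' goto c→12
  12='bacbc' goto a→13
  13='bacbca' goto ·  ←P4
  14='baca' goto ·  ←P6

BFS fail/out derivation:
  fail(1) 'c': from fail(0)=0 chase 'c': 0 ⇒ 0;  out={2}∪out(0)={2}
  fail(6) 'a': from fail(0)=0 chase 'a': 0 ⇒ 0;  out=∅∪out(0)=∅
  fail(8) 'b': from fail(0)=0 chase 'b': 0 ⇒ 0;  out=∅∪out(0)=∅
  fail(2) 'ca': from fail(1)=0 chase 'a': 0 ⇒ 6;  out={5}∪out(6)={5}
  fail(5) 'cb': from fail(1)=0 chase 'b': 0 ⇒ 8;  out={1}∪out(8)={1}
  fail(7) 'aa': from fail(6)=0 chase 'a': 0 ⇒ 6;  out={3}∪out(6)={3}
  fail(9) 'ba': from fail(8)=0 chase 'a': 0 ⇒ 6;  out=∅∪out(6)=∅
  fail(3) 'caa': from fail(2)=6 chase 'a': 6 ⇒ 7;  out=∅∪out(7)={3}
  fail(10) 'bac': from fail(9)=6 chase 'c': 6→0 ⇒ 1;  out=∅∪out(1)={2}
  fail(4) 'caab': from fail(3)=7 chase 'b': 7→6→0 ⇒ 8;  out={0}∪out(8)={0}
  fail(11) 'bacb': from fail(10)=1 chase 'b': 1 ⇒ 5;  out=∅∪out(5)={1}
  fail(14) 'baca': from fail(10)=1 chase 'a': 1 ⇒ 2;  out={6}∪out(2)={5,6}
  fail(12) 'bacbc': from fail(11)=5 chase 'c': 5→8→0 ⇒ 1;  out=∅∪out(1)={2}
  fail(13) 'bacbca': from fail(12)=1 chase 'a': 1 ⇒ 2;  out={4}∪out(2)={4,5}

Run:
[0] read 'b'  n0⇒n8
[1] read 'a'  n8⇒n9
[2] read 'c'  n9⇒n10  ** P2@[2:2]
[3] read 'a'  n10⇒n14  ** P5@[2:3],P6@[0:3]
[4] read 'a'  n14⇒n3 (via fail)  ** P3@[3:4]
[5] read 'a'  n3⇒n7 (via fail)  ** P3@[4:5]
[6] read 'c'  n7⇒n1 (via fail)  ** P2@[6:6]
[7] read 'b'  n1⇒n5  ** P1@[6:7]
[8] read 'c'  n5⇒n1 (via fail)  ** P2@[8:8]
[9] read 'c'  n1⇒n1 (via fail)  ** P2@[9:9]
[10] read 'a'  n1⇒n2  ** P5@[9:10]
[11] read 'c'  n2⇒n1 (via fail)  ** P2@[11:11]
[12] read 'b'  n1⇒n5  ** P1@[11:12]
[13] read 'a'  n5⇒n9 (via fail)
[14] read 'c'  n9⇒n10  ** P2@[14:14]
[15] read 'b'  n10⇒n11  ** P1@[14:15]
[16] read 'c'  n11⇒n12  ** P2@[16:16]
[17] read 'a'  n12⇒n13  ** P4@[12:17],P5@[16:17]
[18] read 'a'  n13⇒n3 (via fail)  ** P3@[17:18]
[19] read 'b'  n3⇒n4  ** P0@[16:19]
[20] read 'c'  n4⇒n1 (via fail)  ** P2@[20:20]
[21] read 'b'  n1⇒n5  ** P1@[20:21]
[22] read 'c'  n5⇒n1 (via fail)  ** P2@[22:22]
[23] read 'a'  n1⇒n2  ** P5@[22:23]
[24] read 'a'  n2⇒n3  ** P3@[23:24]
[25] read 'b'  n3⇒n4  ** P0@[22:25]
[26] read 'a'  n4⇒n9 (via fail)
[27] read 'c'  n9⇒n10  ** P2@[27:27]
[28] read 'a'  n10⇒n14  ** P5@[27:28],P6@[25:28]
[29] read 'b'  n14⇒n8 (via fail)
[30] read 'b'  n8⇒n8 (via fail)
[31] read 'a'  n8⇒n9
[32] read 'c'  n9⇒n10  ** P2@[32:32]
[33] read 'a'  n10⇒n14  ** P5@[32:33],P6@[30:33]
[34] read 'b'  n14⇒n8 (via fail)
[35] read 'a'  n8⇒n9
[36] read 'b'  n9⇒n8 (via fail)
[37] read 'b'  n8⇒n8 (via fail)
[38] read 'c'  n8⇒n1 (via fail)  ** P2@[38:38]
[39] read 'a'  n1⇒n2  ** P5@[38:39]
[40] read 'c'  n2⇒n1 (via fail)  ** P2@[40:40]
[41] read 'a'  n1⇒n2  ** P5@[40:41]
[42] read 'b'  n2⇒n8 (via fail)
[43] read 'a'  n8⇒n9
[44] read 'c'  n9⇒n10  ** P2@[44:44]
[45] read 'c'  n10⇒n1 (via fail)  ** P2@[45:45]
[46] read 'b'  n1⇒n5  ** P1@[45:46]
[47] read 'c'  n5⇒n1 (via fail)  ** P2@[47:47]
[48] read 'c'  n1⇒n1 (via fail)  ** P2@[48:48]
[49] read 'a'  n1⇒n2  ** P5@[48:49]
[50] read 'a'  n2⇒n3  ** P3@[49:50]
[51] read 'b'  n3⇒n4  ** P0@[48:51]
[52] read 'b'  n4⇒n8 (via fail)
[53] read 'b'  n8⇒n8 (via fail)
[54] read 'b'  n8⇒n8 (via fail)
[55] read 'a'  n8⇒n9
[56] read 'c'  n9⇒n10  ** P2@[56:56]
[57] read 'b'  n10⇒n11  ** P1@[56:57]
[58] read 'c'  n11⇒n12  ** P2@[58:58]
[59] read 'a'  n12⇒n13  ** P4@[54:59],P5@[58:59]
[60] read 'c'  n13⇒n1 (via fail)  ** P2@[60:60]
[61] read 'a'  n1⇒n2  ** P5@[60:61]
[62] read 'c'  n2⇒n1 (via fail)  ** P2@[62:62]
[63] read 'b'  n1⇒n5  ** P1@[62:63]
[64] read 'a'  n5⇒n9 (via fail)
[65] read 'c'  n9⇒n10  ** P2@[65:65]
[66] read 'b'  n10⇒n11  ** P1@[65:66]
[67] read 'c'  n11⇒n12  ** P2@[67:67]

All matches (sorted): [[2,2],[3,5],[3,6],[4,3],[5,3],[6,2],[7,1],[8,2],[9,2],[10,5],[11,2],[12,1],[14,2],[15,1],[16,2],[17,4],[17,5],[18,3],[19,0],[20,2],[21,1],[22,2],[23,5],[24,3],[25,0],[27,2],[28,5],[28,6],[32,2],[33,5],[33,6],[38,2],[39,5],[40,2],[41,5],[44,2],[45,2],[46,1],[47,2],[48,2],[49,5],[50,3],[51,0],[56,2],[57,1],[58,2],[59,4],[59,5],[60,2],[61,5],[62,2],[63,1],[65,2],[66,1],[67,2]]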